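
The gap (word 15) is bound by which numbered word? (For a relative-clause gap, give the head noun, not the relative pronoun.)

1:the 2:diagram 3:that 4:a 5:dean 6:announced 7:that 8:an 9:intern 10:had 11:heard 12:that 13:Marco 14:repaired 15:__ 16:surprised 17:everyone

The gap at 15 is the object of "repaired", inside a relative clause.
The relative pronoun is "that" (word 3); it is bound by the head noun immediately before it.
Its filler is the head noun "diagram", at word 2.

2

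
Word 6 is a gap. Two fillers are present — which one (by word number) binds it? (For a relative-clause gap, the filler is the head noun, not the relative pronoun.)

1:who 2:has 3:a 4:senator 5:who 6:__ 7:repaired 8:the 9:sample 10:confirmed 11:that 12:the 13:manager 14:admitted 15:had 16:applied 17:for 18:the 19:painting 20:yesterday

4

The marked gap is inside the relative clause, the subject of "repaired".
Its filler is the head noun "senator" (via "who"), at word 4.
(The other dependency links word 1 to a gap after word 14.)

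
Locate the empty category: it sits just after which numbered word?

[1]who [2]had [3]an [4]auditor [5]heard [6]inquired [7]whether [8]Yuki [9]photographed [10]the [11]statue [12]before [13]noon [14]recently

The displaced element is "who" (word 1).
It is linked across 1 clause boundary (Ø).
It functions as the subject of "inquired", so the gap sits immediately after word 5 ("heard").
Base order: An auditor had heard that who inquired whether Yuki photographed the statue before noon recently.

5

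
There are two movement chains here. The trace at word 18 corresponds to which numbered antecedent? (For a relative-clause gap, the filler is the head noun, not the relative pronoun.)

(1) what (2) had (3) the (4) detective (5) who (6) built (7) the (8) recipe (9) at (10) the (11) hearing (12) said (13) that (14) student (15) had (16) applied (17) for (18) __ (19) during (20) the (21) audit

The marked gap is the object of the preposition "for" of "applied".
Its filler is the fronted wh-phrase "what", at word 1.
(The other dependency links word 4 to a gap after word 5.)

1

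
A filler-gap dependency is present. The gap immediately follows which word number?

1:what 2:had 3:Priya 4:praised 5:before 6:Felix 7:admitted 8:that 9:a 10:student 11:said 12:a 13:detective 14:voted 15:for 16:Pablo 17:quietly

The displaced element is "what" (word 1).
It functions as the direct object of "praised", so the gap sits immediately after word 4 ("praised").
Base order: Priya had praised what before Felix admitted that a student said a detective voted for Pablo quietly.

4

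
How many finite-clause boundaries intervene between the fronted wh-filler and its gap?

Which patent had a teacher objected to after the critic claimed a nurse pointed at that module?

"which patent" originates inside the matrix clause — no clause boundary is crossed.

0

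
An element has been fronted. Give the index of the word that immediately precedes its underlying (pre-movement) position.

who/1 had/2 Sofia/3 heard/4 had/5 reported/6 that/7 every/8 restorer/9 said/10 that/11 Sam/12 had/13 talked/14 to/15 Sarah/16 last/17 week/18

The displaced element is "who" (word 1).
It is linked across 1 clause boundary (Ø).
It functions as the subject of "reported", so the gap sits immediately after word 4 ("heard").
Base order: Sofia had heard that who had reported that every restorer said that Sam had talked to Sarah last week.

4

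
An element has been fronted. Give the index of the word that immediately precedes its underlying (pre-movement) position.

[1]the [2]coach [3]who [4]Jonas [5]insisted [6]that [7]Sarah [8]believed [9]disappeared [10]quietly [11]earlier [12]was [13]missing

8

The displaced element is "the coach" (word 2).
It is linked across 2 clause boundaries (that → Ø).
It functions as the subject of "disappeared", so the gap sits immediately after word 8 ("believed").
Base order: Jonas insisted that Sarah believed the coach disappeared quietly earlier.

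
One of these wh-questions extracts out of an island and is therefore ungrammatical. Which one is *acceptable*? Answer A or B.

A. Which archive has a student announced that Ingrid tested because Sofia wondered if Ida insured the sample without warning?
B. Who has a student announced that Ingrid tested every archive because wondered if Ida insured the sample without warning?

A

In B, the wh-phrase is extracted from inside an adjunct island (introduced by "because"), which blocks movement.
In A, the extraction path crosses only that-complement boundaries, which are transparent.
So A is grammatical.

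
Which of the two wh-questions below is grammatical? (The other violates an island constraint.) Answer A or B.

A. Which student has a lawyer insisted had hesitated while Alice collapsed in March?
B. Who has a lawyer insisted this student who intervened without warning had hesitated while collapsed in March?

A

In B, the wh-phrase is extracted from inside an adjunct island (introduced by "while"), which blocks movement.
In A, the extraction path crosses only that-complement boundaries, which are transparent.
So A is grammatical.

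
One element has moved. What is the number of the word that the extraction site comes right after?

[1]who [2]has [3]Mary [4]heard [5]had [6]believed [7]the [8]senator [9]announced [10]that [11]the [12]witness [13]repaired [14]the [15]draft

4

The displaced element is "who" (word 1).
It is linked across 1 clause boundary (Ø).
It functions as the subject of "believed", so the gap sits immediately after word 4 ("heard").
Base order: Mary has heard that who had believed the senator announced that the witness repaired the draft.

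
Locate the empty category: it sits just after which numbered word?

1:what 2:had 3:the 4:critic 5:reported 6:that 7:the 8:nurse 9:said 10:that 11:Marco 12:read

The displaced element is "what" (word 1).
It is linked across 2 clause boundaries (that → that).
It functions as the direct object of "read", so the gap sits immediately after word 12 ("read").
Base order: The critic had reported that the nurse said that Marco read what.

12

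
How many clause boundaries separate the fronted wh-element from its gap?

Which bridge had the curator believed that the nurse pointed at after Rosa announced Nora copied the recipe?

"which bridge" is extracted from the PP object of "pointed".
Boundaries crossed, outermost first: [that] — 1 in total.

1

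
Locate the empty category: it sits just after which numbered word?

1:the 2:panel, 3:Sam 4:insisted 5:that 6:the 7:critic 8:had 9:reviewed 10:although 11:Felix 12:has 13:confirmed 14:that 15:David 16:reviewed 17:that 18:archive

9

The displaced element is "the panel" (word 2).
It is linked across 1 clause boundary (that).
It functions as the direct object of "reviewed", so the gap sits immediately after word 9 ("reviewed").
Base order: Sam insisted that the critic had reviewed the panel although Felix has confirmed that David reviewed that archive.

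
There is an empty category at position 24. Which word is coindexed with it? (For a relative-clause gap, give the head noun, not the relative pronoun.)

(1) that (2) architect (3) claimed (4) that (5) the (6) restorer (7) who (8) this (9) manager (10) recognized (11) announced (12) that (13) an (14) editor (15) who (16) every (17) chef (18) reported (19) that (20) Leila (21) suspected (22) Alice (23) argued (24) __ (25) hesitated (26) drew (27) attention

14

The gap at 24 is the subject of "hesitated", inside a relative clause.
The relative pronoun is "who" (word 15); it is bound by the head noun immediately before it.
Its filler is the head noun "editor", at word 14.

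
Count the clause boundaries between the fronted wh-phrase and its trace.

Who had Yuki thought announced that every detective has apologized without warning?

"who" is extracted from the subject of "announced".
Boundaries crossed, outermost first: [Ø] — 1 in total.

1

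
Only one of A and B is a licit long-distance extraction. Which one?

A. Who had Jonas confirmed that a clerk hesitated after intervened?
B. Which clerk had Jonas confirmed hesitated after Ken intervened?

In A, the wh-phrase is extracted from inside an adjunct island (introduced by "after"), which blocks movement.
In B, the extraction path crosses only that-complement boundaries, which are transparent.
So B is grammatical.

B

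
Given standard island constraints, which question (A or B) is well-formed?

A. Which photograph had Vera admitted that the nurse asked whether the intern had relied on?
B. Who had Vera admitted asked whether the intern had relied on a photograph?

B

In A, the wh-phrase is extracted from inside a wh-island (introduced by "whether"), which blocks movement.
In B, the extraction path crosses only that-complement boundaries, which are transparent.
So B is grammatical.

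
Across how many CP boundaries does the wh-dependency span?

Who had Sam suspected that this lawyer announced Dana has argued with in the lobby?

"who" is extracted from the PP object of "argued".
Boundaries crossed, outermost first: [that], [Ø] — 2 in total.

2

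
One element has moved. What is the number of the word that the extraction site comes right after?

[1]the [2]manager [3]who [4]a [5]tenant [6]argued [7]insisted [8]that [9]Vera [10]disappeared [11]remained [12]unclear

6

The displaced element is "the manager" (word 2).
It is linked across 1 clause boundary (Ø).
It functions as the subject of "insisted", so the gap sits immediately after word 6 ("argued").
Base order: A tenant argued that the manager insisted that Vera disappeared.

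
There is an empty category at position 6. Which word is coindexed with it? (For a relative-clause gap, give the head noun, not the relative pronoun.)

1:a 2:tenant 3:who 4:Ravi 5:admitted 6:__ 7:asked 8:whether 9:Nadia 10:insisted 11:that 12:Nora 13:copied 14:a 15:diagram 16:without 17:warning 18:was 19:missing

2

The gap at 6 is the subject of "asked", inside a relative clause.
The relative pronoun is "who" (word 3); it is bound by the head noun immediately before it.
Its filler is the head noun "tenant", at word 2.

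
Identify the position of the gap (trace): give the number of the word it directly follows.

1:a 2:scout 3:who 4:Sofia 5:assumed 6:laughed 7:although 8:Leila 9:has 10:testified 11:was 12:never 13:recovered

The displaced element is "a scout" (word 2).
It is linked across 1 clause boundary (Ø).
It functions as the subject of "laughed", so the gap sits immediately after word 5 ("assumed").
Base order: Sofia assumed a scout laughed although Leila has testified.

5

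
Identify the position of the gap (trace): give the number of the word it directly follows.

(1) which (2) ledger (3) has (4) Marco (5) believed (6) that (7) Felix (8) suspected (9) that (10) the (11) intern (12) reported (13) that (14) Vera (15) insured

15

The displaced element is "which ledger" (word 2).
It is linked across 3 clause boundaries (that → that → that).
It functions as the direct object of "insured", so the gap sits immediately after word 15 ("insured").
Base order: Marco has believed that Felix suspected that the intern reported that Vera insured which ledger.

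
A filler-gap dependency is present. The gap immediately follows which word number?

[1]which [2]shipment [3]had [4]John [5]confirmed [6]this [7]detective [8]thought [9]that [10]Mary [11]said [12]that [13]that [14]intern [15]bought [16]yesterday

The displaced element is "which shipment" (word 2).
It is linked across 3 clause boundaries (Ø → that → that).
It functions as the direct object of "bought", so the gap sits immediately after word 15 ("bought").
Base order: John had confirmed this detective thought that Mary said that that intern bought which shipment yesterday.

15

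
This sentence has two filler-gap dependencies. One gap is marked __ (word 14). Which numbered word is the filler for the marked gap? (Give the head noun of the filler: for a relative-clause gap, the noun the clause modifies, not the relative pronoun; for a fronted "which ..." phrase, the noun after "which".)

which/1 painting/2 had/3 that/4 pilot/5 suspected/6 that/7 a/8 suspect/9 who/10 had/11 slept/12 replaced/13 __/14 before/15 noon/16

2

The marked gap is the direct object of "replaced".
Its filler is the fronted wh-phrase "which painting", at word 2.
(The other dependency links word 9 to a gap after word 10.)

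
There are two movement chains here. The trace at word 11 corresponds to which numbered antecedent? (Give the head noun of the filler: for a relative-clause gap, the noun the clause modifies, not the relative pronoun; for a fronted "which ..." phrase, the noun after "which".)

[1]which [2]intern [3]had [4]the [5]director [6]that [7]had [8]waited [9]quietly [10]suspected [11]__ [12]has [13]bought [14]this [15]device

The marked gap is the subject of "bought".
Its filler is the fronted wh-phrase "which intern", at word 2.
(The other dependency links word 5 to a gap after word 6.)

2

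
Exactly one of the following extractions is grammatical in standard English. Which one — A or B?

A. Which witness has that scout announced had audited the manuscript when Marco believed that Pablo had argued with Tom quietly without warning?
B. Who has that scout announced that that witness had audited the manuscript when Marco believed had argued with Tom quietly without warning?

In B, the wh-phrase is extracted from inside an adjunct island (introduced by "when"), which blocks movement.
In A, the extraction path crosses only that-complement boundaries, which are transparent.
So A is grammatical.

A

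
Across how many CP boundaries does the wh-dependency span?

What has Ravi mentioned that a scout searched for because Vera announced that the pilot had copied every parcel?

"what" is extracted from the PP object of "searched".
Boundaries crossed, outermost first: [that] — 1 in total.

1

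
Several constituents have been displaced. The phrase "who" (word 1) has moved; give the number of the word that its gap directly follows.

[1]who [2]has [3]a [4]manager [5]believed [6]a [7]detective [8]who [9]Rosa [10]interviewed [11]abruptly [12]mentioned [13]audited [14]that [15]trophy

12

The displaced element is "who" (word 1).
It is linked across 2 clause boundaries (Ø → Ø).
It functions as the subject of "audited", so the gap sits immediately after word 12 ("mentioned").
Base order: A manager has believed a detective who Rosa interviewed abruptly mentioned that who audited that trophy.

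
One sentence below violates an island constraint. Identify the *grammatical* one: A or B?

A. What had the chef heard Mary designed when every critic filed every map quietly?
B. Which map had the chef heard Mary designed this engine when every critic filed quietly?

A

In B, the wh-phrase is extracted from inside an adjunct island (introduced by "when"), which blocks movement.
In A, the extraction path crosses only that-complement boundaries, which are transparent.
So A is grammatical.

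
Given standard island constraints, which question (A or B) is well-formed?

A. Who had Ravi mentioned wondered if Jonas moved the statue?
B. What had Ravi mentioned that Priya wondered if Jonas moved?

A

In B, the wh-phrase is extracted from inside a wh-island (introduced by "if"), which blocks movement.
In A, the extraction path crosses only that-complement boundaries, which are transparent.
So A is grammatical.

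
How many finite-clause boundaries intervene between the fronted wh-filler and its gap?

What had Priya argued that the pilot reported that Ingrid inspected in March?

2

"what" is extracted from the object of "inspected".
Boundaries crossed, outermost first: [that], [that] — 2 in total.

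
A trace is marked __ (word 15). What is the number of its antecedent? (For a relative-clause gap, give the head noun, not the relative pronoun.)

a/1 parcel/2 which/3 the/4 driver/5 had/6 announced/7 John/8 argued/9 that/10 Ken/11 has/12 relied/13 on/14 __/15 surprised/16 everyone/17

2

The gap at 15 is the prepositional object of "relied", inside a relative clause.
The relative pronoun is "which" (word 3); it is bound by the head noun immediately before it.
Its filler is the head noun "parcel", at word 2.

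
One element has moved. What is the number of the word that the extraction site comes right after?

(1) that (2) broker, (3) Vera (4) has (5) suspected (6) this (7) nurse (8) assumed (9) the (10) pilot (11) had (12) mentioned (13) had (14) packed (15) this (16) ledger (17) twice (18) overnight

12

The displaced element is "that broker" (word 2).
It is linked across 3 clause boundaries (Ø → Ø → Ø).
It functions as the subject of "packed", so the gap sits immediately after word 12 ("mentioned").
Base order: Vera has suspected this nurse assumed the pilot had mentioned that that broker had packed this ledger twice overnight.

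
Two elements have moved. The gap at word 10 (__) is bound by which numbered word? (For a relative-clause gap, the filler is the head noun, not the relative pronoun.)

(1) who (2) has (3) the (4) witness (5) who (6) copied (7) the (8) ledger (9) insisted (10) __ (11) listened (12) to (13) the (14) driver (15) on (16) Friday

The marked gap is the subject of "listened".
Its filler is the fronted wh-phrase "who", at word 1.
(The other dependency links word 4 to a gap after word 5.)

1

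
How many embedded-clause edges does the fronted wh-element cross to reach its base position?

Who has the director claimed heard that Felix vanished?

"who" is extracted from the subject of "heard".
Boundaries crossed, outermost first: [Ø] — 1 in total.

1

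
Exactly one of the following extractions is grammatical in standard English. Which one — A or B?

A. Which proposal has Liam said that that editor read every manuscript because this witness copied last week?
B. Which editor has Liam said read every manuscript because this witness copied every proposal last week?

B

In A, the wh-phrase is extracted from inside an adjunct island (introduced by "because"), which blocks movement.
In B, the extraction path crosses only that-complement boundaries, which are transparent.
So B is grammatical.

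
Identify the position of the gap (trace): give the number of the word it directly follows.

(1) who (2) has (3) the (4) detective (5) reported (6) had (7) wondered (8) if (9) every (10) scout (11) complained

5

The displaced element is "who" (word 1).
It is linked across 1 clause boundary (Ø).
It functions as the subject of "wondered", so the gap sits immediately after word 5 ("reported").
Base order: The detective has reported who had wondered if every scout complained.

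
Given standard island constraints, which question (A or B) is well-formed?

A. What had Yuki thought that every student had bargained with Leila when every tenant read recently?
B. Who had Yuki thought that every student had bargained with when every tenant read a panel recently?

In A, the wh-phrase is extracted from inside an adjunct island (introduced by "when"), which blocks movement.
In B, the extraction path crosses only that-complement boundaries, which are transparent.
So B is grammatical.

B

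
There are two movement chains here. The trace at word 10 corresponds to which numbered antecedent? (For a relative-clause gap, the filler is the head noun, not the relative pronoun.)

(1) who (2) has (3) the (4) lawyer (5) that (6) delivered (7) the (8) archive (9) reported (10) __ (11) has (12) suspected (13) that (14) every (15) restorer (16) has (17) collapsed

1

The marked gap is the subject of "suspected".
Its filler is the fronted wh-phrase "who", at word 1.
(The other dependency links word 4 to a gap after word 5.)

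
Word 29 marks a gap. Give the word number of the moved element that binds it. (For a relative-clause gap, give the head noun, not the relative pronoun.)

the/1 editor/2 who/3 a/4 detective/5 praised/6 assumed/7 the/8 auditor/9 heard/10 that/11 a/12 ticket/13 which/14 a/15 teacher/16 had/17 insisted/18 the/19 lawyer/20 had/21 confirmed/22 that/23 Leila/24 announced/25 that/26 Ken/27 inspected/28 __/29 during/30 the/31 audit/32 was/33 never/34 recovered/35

The gap at 29 is the object of "inspected", inside a relative clause.
The relative pronoun is "which" (word 14); it is bound by the head noun immediately before it.
Its filler is the head noun "ticket", at word 13.

13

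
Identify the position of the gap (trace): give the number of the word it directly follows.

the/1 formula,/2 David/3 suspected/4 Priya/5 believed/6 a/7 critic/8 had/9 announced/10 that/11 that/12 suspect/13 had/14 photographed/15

The displaced element is "the formula" (word 2).
It is linked across 3 clause boundaries (Ø → Ø → that).
It functions as the direct object of "photographed", so the gap sits immediately after word 15 ("photographed").
Base order: David suspected Priya believed a critic had announced that that suspect had photographed the formula.

15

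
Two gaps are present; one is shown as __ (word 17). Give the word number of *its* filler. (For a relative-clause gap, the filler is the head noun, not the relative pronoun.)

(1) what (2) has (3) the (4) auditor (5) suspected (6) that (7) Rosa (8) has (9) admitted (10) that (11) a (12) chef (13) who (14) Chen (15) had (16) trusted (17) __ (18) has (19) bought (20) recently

The marked gap is inside the relative clause, the direct object of "trusted".
Its filler is the head noun "chef" (via "who"), at word 12.
(The other dependency links word 1 to a gap after word 19.)

12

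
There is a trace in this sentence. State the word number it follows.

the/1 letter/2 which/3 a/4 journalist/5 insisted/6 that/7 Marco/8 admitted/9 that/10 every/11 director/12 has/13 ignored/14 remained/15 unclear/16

14

The displaced element is "the letter" (word 2).
It is linked across 2 clause boundaries (that → that).
It functions as the direct object of "ignored", so the gap sits immediately after word 14 ("ignored").
Base order: A journalist insisted that Marco admitted that every director has ignored the letter.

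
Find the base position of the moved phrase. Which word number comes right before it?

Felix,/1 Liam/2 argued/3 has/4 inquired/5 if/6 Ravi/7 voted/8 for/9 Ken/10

3

The displaced element is "Felix" (word 1).
It is linked across 1 clause boundary (Ø).
It functions as the subject of "inquired", so the gap sits immediately after word 3 ("argued").
Base order: Liam argued that Felix has inquired if Ravi voted for Ken.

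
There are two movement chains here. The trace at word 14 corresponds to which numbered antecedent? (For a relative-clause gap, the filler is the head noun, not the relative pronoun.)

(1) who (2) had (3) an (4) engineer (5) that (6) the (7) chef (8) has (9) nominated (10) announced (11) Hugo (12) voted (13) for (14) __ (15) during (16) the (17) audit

The marked gap is the object of the preposition "for" of "voted".
Its filler is the fronted wh-phrase "who", at word 1.
(The other dependency links word 4 to a gap after word 9.)

1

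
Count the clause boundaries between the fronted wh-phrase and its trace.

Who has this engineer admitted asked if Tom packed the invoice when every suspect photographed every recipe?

1

"who" is extracted from the subject of "asked".
Boundaries crossed, outermost first: [Ø] — 1 in total.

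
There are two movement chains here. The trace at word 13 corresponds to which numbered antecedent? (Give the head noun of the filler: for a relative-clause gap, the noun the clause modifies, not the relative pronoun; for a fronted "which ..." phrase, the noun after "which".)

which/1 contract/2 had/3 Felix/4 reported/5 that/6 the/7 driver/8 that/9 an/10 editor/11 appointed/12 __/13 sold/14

The marked gap is inside the relative clause, the direct object of "appointed".
Its filler is the head noun "driver" (via "that"), at word 8.
(The other dependency links word 2 to a gap after word 14.)

8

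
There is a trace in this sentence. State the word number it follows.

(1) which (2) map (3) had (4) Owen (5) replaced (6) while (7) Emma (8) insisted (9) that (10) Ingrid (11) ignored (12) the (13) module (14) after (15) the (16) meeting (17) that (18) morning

The displaced element is "which map" (word 2).
It functions as the direct object of "replaced", so the gap sits immediately after word 5 ("replaced").
Base order: Owen had replaced which map while Emma insisted that Ingrid ignored the module after the meeting that morning.

5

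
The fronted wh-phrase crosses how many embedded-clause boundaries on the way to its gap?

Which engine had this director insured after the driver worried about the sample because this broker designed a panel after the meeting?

"which engine" originates inside the matrix clause — no clause boundary is crossed.

0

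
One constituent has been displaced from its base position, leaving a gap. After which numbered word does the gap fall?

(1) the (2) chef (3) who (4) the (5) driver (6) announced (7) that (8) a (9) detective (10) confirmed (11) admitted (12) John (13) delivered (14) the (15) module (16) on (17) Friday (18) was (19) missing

The displaced element is "the chef" (word 2).
It is linked across 2 clause boundaries (that → Ø).
It functions as the subject of "admitted", so the gap sits immediately after word 10 ("confirmed").
Base order: The driver announced that a detective confirmed that the chef admitted John delivered the module on Friday.

10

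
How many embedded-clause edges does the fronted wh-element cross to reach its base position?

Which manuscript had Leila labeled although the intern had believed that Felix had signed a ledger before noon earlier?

0

"which manuscript" originates inside the matrix clause — no clause boundary is crossed.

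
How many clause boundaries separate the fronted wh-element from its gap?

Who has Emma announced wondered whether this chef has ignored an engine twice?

"who" is extracted from the subject of "wondered".
Boundaries crossed, outermost first: [Ø] — 1 in total.

1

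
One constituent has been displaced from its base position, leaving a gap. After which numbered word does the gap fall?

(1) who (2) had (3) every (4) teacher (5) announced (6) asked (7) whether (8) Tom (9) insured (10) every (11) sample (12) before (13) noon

The displaced element is "who" (word 1).
It is linked across 1 clause boundary (Ø).
It functions as the subject of "asked", so the gap sits immediately after word 5 ("announced").
Base order: Every teacher had announced that who asked whether Tom insured every sample before noon.

5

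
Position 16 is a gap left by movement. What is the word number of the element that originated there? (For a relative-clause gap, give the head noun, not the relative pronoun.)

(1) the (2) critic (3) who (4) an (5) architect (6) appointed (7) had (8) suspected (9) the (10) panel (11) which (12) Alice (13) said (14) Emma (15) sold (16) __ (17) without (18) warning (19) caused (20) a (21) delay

The gap at 16 is the object of "sold", inside a relative clause.
The relative pronoun is "which" (word 11); it is bound by the head noun immediately before it.
Its filler is the head noun "panel", at word 10.

10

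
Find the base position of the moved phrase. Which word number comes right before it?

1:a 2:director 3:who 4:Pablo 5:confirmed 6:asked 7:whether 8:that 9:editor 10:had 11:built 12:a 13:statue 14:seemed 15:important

The displaced element is "a director" (word 2).
It is linked across 1 clause boundary (Ø).
It functions as the subject of "asked", so the gap sits immediately after word 5 ("confirmed").
Base order: Pablo confirmed that a director asked whether that editor had built a statue.

5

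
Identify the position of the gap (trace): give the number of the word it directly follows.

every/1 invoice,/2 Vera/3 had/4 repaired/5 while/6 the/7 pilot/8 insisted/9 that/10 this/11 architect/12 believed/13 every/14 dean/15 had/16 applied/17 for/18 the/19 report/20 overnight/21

5

The displaced element is "every invoice" (word 2).
It functions as the direct object of "repaired", so the gap sits immediately after word 5 ("repaired").
Base order: Vera had repaired every invoice while the pilot insisted that this architect believed every dean had applied for the report overnight.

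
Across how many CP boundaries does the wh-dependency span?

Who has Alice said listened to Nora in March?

1

"who" is extracted from the subject of "listened".
Boundaries crossed, outermost first: [Ø] — 1 in total.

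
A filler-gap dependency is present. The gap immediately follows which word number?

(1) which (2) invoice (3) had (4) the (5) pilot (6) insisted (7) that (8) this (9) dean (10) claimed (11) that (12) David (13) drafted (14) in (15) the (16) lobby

13

The displaced element is "which invoice" (word 2).
It is linked across 2 clause boundaries (that → that).
It functions as the direct object of "drafted", so the gap sits immediately after word 13 ("drafted").
Base order: The pilot had insisted that this dean claimed that David drafted which invoice in the lobby.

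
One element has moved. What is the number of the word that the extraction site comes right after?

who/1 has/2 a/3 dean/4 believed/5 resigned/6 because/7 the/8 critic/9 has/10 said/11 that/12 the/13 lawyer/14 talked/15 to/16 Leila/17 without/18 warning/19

The displaced element is "who" (word 1).
It is linked across 1 clause boundary (Ø).
It functions as the subject of "resigned", so the gap sits immediately after word 5 ("believed").
Base order: A dean has believed who resigned because the critic has said that the lawyer talked to Leila without warning.

5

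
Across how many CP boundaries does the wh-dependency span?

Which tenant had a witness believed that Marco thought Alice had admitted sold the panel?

"which tenant" is extracted from the subject of "sold".
Boundaries crossed, outermost first: [that], [Ø], [Ø] — 3 in total.

3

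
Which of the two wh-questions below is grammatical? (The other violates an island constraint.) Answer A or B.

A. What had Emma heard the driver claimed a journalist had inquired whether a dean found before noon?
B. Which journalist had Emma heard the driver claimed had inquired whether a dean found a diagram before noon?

In A, the wh-phrase is extracted from inside a wh-island (introduced by "whether"), which blocks movement.
In B, the extraction path crosses only that-complement boundaries, which are transparent.
So B is grammatical.

B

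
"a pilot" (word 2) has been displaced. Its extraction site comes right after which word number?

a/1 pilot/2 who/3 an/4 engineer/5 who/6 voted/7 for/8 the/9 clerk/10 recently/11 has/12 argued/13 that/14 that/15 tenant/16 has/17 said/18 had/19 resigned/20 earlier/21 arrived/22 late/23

The displaced element is "a pilot" (word 2).
It is linked across 2 clause boundaries (that → Ø).
It functions as the subject of "resigned", so the gap sits immediately after word 18 ("said").
Base order: An engineer who voted for the clerk recently has argued that that tenant has said that a pilot had resigned earlier.

18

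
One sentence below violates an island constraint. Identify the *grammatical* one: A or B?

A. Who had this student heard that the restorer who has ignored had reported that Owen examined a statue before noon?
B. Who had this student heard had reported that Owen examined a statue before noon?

In A, the wh-phrase is extracted from inside a complex-NP island (relative clause) (introduced by "who"), which blocks movement.
In B, the extraction path crosses only that-complement boundaries, which are transparent.
So B is grammatical.

B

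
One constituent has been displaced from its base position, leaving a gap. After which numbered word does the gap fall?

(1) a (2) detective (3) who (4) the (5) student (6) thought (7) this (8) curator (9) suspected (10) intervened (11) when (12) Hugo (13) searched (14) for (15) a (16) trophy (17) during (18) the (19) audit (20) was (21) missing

9

The displaced element is "a detective" (word 2).
It is linked across 2 clause boundaries (Ø → Ø).
It functions as the subject of "intervened", so the gap sits immediately after word 9 ("suspected").
Base order: The student thought this curator suspected that a detective intervened when Hugo searched for a trophy during the audit.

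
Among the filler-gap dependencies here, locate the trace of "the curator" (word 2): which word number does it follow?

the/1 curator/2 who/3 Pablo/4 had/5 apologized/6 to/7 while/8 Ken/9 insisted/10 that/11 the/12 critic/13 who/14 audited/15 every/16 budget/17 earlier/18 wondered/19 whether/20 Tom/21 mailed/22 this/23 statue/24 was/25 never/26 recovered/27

The displaced element is "the curator" (word 2).
It functions as the object of the preposition "to" of "apologized", so the gap sits immediately after word 7 ("to").
Base order: Pablo had apologized to the curator while Ken insisted that the critic who audited every budget earlier wondered whether Tom mailed this statue.

7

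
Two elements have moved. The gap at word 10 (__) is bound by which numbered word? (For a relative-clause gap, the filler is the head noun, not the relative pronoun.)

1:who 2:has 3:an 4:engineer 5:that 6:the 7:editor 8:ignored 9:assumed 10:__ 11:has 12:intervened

1

The marked gap is the subject of "intervened".
Its filler is the fronted wh-phrase "who", at word 1.
(The other dependency links word 4 to a gap after word 8.)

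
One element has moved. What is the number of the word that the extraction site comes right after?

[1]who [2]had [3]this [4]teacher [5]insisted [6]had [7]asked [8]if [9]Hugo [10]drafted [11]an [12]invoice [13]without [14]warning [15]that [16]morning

5

The displaced element is "who" (word 1).
It is linked across 1 clause boundary (Ø).
It functions as the subject of "asked", so the gap sits immediately after word 5 ("insisted").
Base order: This teacher had insisted who had asked if Hugo drafted an invoice without warning that morning.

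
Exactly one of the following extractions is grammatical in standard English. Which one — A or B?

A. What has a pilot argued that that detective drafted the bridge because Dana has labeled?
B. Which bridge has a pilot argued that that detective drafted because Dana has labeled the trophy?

B

In A, the wh-phrase is extracted from inside an adjunct island (introduced by "because"), which blocks movement.
In B, the extraction path crosses only that-complement boundaries, which are transparent.
So B is grammatical.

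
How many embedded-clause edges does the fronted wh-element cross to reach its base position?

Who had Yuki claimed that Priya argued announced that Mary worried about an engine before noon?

"who" is extracted from the subject of "announced".
Boundaries crossed, outermost first: [that], [Ø] — 2 in total.

2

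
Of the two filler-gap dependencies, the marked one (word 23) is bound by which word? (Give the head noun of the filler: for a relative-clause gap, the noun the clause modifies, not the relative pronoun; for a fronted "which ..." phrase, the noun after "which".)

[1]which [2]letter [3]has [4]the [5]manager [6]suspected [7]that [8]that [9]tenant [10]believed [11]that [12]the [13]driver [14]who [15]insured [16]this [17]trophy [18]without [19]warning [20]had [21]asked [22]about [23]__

The marked gap is the object of the preposition "about" of "asked".
Its filler is the fronted wh-phrase "which letter", at word 2.
(The other dependency links word 13 to a gap after word 14.)

2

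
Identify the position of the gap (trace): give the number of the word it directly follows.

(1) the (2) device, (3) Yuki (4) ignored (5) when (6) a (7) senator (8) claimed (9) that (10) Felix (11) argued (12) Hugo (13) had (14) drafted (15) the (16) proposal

4

The displaced element is "the device" (word 2).
It functions as the direct object of "ignored", so the gap sits immediately after word 4 ("ignored").
Base order: Yuki ignored the device when a senator claimed that Felix argued Hugo had drafted the proposal.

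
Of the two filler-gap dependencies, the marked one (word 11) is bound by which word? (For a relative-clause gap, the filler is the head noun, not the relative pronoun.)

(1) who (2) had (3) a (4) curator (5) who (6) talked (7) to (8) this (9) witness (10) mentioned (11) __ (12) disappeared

1

The marked gap is the subject of "disappeared".
Its filler is the fronted wh-phrase "who", at word 1.
(The other dependency links word 4 to a gap after word 5.)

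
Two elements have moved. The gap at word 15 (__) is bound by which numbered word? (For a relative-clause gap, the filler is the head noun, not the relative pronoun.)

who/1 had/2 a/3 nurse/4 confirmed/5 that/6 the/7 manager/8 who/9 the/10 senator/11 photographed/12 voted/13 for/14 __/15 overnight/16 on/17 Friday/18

The marked gap is the object of the preposition "for" of "voted".
Its filler is the fronted wh-phrase "who", at word 1.
(The other dependency links word 8 to a gap after word 12.)

1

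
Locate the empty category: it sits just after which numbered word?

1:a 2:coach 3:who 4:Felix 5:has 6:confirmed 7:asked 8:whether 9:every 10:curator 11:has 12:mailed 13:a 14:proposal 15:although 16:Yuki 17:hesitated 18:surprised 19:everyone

6

The displaced element is "a coach" (word 2).
It is linked across 1 clause boundary (Ø).
It functions as the subject of "asked", so the gap sits immediately after word 6 ("confirmed").
Base order: Felix has confirmed a coach asked whether every curator has mailed a proposal although Yuki hesitated.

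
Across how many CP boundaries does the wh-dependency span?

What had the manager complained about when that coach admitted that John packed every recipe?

0

"what" originates inside the matrix clause — no clause boundary is crossed.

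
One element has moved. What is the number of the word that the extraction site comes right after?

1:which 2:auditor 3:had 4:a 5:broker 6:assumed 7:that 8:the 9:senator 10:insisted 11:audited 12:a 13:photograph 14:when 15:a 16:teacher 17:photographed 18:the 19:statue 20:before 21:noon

The displaced element is "which auditor" (word 2).
It is linked across 2 clause boundaries (that → Ø).
It functions as the subject of "audited", so the gap sits immediately after word 10 ("insisted").
Base order: A broker had assumed that the senator insisted that which auditor audited a photograph when a teacher photographed the statue before noon.

10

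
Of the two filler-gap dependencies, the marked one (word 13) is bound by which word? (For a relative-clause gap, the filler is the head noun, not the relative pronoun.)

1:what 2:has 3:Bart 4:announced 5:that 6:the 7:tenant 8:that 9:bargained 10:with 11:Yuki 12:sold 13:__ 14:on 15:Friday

1

The marked gap is the direct object of "sold".
Its filler is the fronted wh-phrase "what", at word 1.
(The other dependency links word 7 to a gap after word 8.)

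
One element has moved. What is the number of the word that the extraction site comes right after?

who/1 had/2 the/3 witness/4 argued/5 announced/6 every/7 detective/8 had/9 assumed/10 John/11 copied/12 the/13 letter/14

The displaced element is "who" (word 1).
It is linked across 1 clause boundary (Ø).
It functions as the subject of "announced", so the gap sits immediately after word 5 ("argued").
Base order: The witness had argued who announced every detective had assumed John copied the letter.

5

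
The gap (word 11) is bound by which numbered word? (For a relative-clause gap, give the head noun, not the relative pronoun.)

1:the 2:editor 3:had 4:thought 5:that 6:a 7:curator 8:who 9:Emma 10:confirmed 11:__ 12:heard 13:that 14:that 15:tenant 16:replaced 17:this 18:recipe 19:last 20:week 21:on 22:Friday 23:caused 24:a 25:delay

The gap at 11 is the subject of "heard", inside a relative clause.
The relative pronoun is "who" (word 8); it is bound by the head noun immediately before it.
Its filler is the head noun "curator", at word 7.

7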